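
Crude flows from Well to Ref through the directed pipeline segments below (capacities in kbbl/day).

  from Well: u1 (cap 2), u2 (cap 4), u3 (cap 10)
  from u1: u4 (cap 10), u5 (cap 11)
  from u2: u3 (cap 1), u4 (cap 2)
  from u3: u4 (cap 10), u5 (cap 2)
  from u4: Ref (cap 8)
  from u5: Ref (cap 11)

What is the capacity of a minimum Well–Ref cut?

12

Augment Well→u1→u4→Ref: bottleneck 2, flow now 2.
Augment Well→u2→u4→Ref: bottleneck 2, flow now 4.
Augment Well→u3→u4→Ref: bottleneck 4, flow now 8.
Augment Well→u3→u5→Ref: bottleneck 2, flow now 10.
Augment Well→u3→u4→u1→u5→Ref: bottleneck 2, flow now 12. (uses reverse residual edge)
No augmenting path remains; maximum flow = 12.
By max-flow min-cut, the minimum cut capacity equals the max flow.
In the residual graph, reachable from Well: {Well, u2, u3, u4}.
Min-cut edges: Well→u1 (2), u3→u5 (2), u4→Ref (8); capacity 2 + 2 + 8 = 12.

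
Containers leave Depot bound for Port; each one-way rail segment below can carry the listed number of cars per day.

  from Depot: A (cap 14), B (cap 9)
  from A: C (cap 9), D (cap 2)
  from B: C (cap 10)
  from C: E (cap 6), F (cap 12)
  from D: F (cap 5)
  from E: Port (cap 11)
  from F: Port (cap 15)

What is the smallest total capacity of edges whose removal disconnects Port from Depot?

Augment Depot→A→C→E→Port: bottleneck 6, flow now 6.
Augment Depot→A→C→F→Port: bottleneck 3, flow now 9.
Augment Depot→A→D→F→Port: bottleneck 2, flow now 11.
Augment Depot→B→C→F→Port: bottleneck 9, flow now 20.
No augmenting path remains; maximum flow = 20.
By max-flow min-cut, the minimum cut capacity equals the max flow.
In the residual graph, reachable from Depot: {Depot, A}.
Min-cut edges: Depot→B (9), A→C (9), A→D (2); capacity 9 + 9 + 2 = 20.

20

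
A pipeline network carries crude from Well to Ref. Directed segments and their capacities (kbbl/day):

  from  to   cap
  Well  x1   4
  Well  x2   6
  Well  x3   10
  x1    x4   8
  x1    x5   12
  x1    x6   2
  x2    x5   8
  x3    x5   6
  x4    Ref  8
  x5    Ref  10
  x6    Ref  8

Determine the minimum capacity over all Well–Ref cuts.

14

Augment Well→x1→x4→Ref: bottleneck 4, flow now 4.
Augment Well→x2→x5→Ref: bottleneck 6, flow now 10.
Augment Well→x3→x5→Ref: bottleneck 4, flow now 14.
No augmenting path remains; maximum flow = 14.
By max-flow min-cut, the minimum cut capacity equals the max flow.
In the residual graph, reachable from Well: {Well, x2, x3, x5}.
Min-cut edges: Well→x1 (4), x5→Ref (10); capacity 4 + 10 = 14.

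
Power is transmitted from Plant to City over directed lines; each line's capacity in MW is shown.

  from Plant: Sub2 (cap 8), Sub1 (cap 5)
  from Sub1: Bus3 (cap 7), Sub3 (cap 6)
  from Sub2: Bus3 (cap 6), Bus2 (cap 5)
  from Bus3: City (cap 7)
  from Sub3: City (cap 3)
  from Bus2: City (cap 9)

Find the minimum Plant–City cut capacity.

13

Augment Plant→Sub1→Bus3→City: bottleneck 5, flow now 5.
Augment Plant→Sub2→Bus3→City: bottleneck 2, flow now 7.
Augment Plant→Sub2→Bus2→City: bottleneck 5, flow now 12.
Augment Plant→Sub2→Bus3→Sub1→Sub3→City: bottleneck 1, flow now 13. (uses reverse residual edge)
No augmenting path remains; maximum flow = 13.
By max-flow min-cut, the minimum cut capacity equals the max flow.
In the residual graph, reachable from Plant: {Plant}.
Min-cut edges: Plant→Sub1 (5), Plant→Sub2 (8); capacity 5 + 8 = 13.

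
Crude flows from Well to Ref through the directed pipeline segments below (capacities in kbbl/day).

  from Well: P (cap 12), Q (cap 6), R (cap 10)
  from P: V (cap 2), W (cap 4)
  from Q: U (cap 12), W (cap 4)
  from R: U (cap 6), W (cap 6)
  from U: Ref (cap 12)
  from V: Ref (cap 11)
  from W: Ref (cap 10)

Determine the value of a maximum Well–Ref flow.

22

Augment Well→P→V→Ref: bottleneck 2, flow now 2.
Augment Well→P→W→Ref: bottleneck 4, flow now 6.
Augment Well→Q→U→Ref: bottleneck 6, flow now 12.
Augment Well→R→U→Ref: bottleneck 6, flow now 18.
Augment Well→R→W→Ref: bottleneck 4, flow now 22.
No augmenting path remains; maximum flow = 22.
In the residual graph, reachable from Well: {Well, P}.
Min-cut edges: Well→Q (6), Well→R (10), P→V (2), P→W (4); capacity 6 + 10 + 2 + 4 = 22.
This cut is saturated, so no flow can exceed 22.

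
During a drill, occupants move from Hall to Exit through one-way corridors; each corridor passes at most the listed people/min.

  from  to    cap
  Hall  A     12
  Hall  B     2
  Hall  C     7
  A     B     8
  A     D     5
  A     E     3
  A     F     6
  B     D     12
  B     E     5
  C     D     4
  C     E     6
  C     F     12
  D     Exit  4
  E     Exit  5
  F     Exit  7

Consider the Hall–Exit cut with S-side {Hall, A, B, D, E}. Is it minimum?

Given cut capacity: 7 + 6 + 4 + 5 = 22.
Augment Hall→A→D→Exit: bottleneck 4, flow now 4.
Augment Hall→A→E→Exit: bottleneck 3, flow now 7.
Augment Hall→A→F→Exit: bottleneck 5, flow now 12.
Augment Hall→B→E→Exit: bottleneck 2, flow now 14.
Augment Hall→C→F→Exit: bottleneck 2, flow now 16.
No augmenting path remains; maximum flow = 16.
In the residual graph, reachable from Hall: {Hall, A, B, C, D, E, F}.
Min-cut edges: D→Exit (4), E→Exit (5), F→Exit (7); capacity 4 + 5 + 7 = 16.
Cut capacity 22 exceeds the max flow 16, so it is not minimum.

No — its capacity is 22, but the minimum cut has capacity 16.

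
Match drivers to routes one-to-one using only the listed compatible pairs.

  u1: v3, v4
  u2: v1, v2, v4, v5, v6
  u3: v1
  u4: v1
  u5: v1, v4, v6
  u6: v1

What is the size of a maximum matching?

Unit-capacity flow: source→left, listed edges, right→sink; max matching = max flow.
Augmenting path u1→v3 (+1); matched 1.
Augmenting path u2→v1 (+1); matched 2.
Augmenting path u5→v4 (+1); matched 3.
Augmenting path u3→v1→u2→v2 (+1); matched 4.
No augmenting path remains; maximum matching = 4.
König certificate: {u1, u2, u5, v1} is a vertex cover of size 4 (every listed pair touches it), so no matching can be larger.

4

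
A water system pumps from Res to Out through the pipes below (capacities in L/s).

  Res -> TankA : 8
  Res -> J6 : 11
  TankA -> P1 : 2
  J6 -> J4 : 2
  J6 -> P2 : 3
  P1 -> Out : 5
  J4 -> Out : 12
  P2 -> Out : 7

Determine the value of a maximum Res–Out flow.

7

Augment Res→TankA→P1→Out: bottleneck 2, flow now 2.
Augment Res→J6→J4→Out: bottleneck 2, flow now 4.
Augment Res→J6→P2→Out: bottleneck 3, flow now 7.
No augmenting path remains; maximum flow = 7.
In the residual graph, reachable from Res: {Res, TankA, J6}.
Min-cut edges: TankA→P1 (2), J6→J4 (2), J6→P2 (3); capacity 2 + 2 + 3 = 7.
This cut is saturated, so no flow can exceed 7.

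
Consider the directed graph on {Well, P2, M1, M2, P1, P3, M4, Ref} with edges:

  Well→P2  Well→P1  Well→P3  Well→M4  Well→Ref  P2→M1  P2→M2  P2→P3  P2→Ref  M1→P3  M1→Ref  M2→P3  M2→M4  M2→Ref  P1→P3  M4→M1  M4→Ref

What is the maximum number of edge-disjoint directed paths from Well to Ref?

3

Assign every edge capacity 1; by Menger, the answer equals the max flow.
Path Well→Ref (+1); total 1.
Path Well→P2→Ref (+1); total 2.
Path Well→M4→Ref (+1); total 3.
No residual Well→Ref path; max flow = 3.
Certifying cut of size 3: {Well→M4, Well→P2, Well→Ref}.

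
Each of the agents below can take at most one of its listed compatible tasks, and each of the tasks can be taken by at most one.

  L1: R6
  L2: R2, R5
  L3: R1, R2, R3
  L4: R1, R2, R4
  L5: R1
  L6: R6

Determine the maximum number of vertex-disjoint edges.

5

Unit-capacity flow: source→left, listed edges, right→sink; max matching = max flow.
Augmenting path L1→R6 (+1); matched 1.
Augmenting path L2→R2 (+1); matched 2.
Augmenting path L3→R1 (+1); matched 3.
Augmenting path L4→R4 (+1); matched 4.
Augmenting path L5→R1→L3→R3 (+1); matched 5.
No augmenting path remains; maximum matching = 5.
König certificate: {L2, L3, L4, L5, R6} is a vertex cover of size 5 (every listed pair touches it), so no matching can be larger.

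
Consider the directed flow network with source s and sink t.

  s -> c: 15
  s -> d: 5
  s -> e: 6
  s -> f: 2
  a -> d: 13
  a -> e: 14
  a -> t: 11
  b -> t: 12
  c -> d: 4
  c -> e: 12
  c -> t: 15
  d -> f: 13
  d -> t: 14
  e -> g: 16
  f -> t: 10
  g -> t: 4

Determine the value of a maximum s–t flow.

Augment s→c→t: bottleneck 15, flow now 15.
Augment s→d→t: bottleneck 5, flow now 20.
Augment s→f→t: bottleneck 2, flow now 22.
Augment s→e→g→t: bottleneck 4, flow now 26.
No augmenting path remains; maximum flow = 26.
In the residual graph, reachable from s: {s, e, g}.
Min-cut edges: s→c (15), s→d (5), s→f (2), g→t (4); capacity 15 + 5 + 2 + 4 = 26.
This cut is saturated, so no flow can exceed 26.

26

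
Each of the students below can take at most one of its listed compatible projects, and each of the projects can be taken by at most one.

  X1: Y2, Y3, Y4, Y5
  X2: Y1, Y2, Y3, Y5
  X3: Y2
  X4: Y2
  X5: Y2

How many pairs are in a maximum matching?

Unit-capacity flow: source→left, listed edges, right→sink; max matching = max flow.
Augmenting path X1→Y2 (+1); matched 1.
Augmenting path X2→Y1 (+1); matched 2.
Augmenting path X3→Y2→X1→Y3 (+1); matched 3.
No augmenting path remains; maximum matching = 3.
König certificate: {X1, X2, Y2} is a vertex cover of size 3 (every listed pair touches it), so no matching can be larger.

3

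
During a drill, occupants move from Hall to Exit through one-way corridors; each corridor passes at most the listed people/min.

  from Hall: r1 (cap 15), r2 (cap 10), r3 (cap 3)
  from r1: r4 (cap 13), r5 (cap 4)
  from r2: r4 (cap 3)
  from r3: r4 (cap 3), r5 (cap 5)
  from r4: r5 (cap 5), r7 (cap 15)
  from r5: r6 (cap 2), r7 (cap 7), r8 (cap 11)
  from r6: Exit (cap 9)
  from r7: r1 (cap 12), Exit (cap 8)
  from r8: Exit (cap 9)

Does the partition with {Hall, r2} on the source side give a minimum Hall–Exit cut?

No — its capacity is 21, but the minimum cut has capacity 19.

Given cut capacity: 15 + 3 + 3 = 21.
Augment Hall→r1→r4→r7→Exit: bottleneck 8, flow now 8.
Augment Hall→r1→r5→r6→Exit: bottleneck 2, flow now 10.
Augment Hall→r1→r5→r8→Exit: bottleneck 2, flow now 12.
Augment Hall→r3→r5→r8→Exit: bottleneck 3, flow now 15.
Augment Hall→r1→r4→r5→r8→Exit: bottleneck 3, flow now 18.
Augment Hall→r2→r4→r5→r8→Exit: bottleneck 1, flow now 19.
No augmenting path remains; maximum flow = 19.
In the residual graph, reachable from Hall: {Hall, r1, r2, r3, r4, r5, r7, r8}.
Min-cut edges: r5→r6 (2), r7→Exit (8), r8→Exit (9); capacity 2 + 8 + 9 = 19.
Cut capacity 21 exceeds the max flow 19, so it is not minimum.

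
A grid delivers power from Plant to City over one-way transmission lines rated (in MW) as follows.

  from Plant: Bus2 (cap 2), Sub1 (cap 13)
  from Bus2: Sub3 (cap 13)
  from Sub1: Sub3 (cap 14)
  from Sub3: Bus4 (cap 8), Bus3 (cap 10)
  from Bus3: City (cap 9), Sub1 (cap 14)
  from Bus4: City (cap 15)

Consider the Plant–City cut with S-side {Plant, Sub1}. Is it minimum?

No — its capacity is 16, but the minimum cut has capacity 15.

Given cut capacity: 2 + 14 = 16.
Augment Plant→Bus2→Sub3→Bus3→City: bottleneck 2, flow now 2.
Augment Plant→Sub1→Sub3→Bus3→City: bottleneck 7, flow now 9.
Augment Plant→Sub1→Sub3→Bus4→City: bottleneck 6, flow now 15.
No augmenting path remains; maximum flow = 15.
In the residual graph, reachable from Plant: {Plant}.
Min-cut edges: Plant→Bus2 (2), Plant→Sub1 (13); capacity 2 + 13 = 15.
Cut capacity 16 exceeds the max flow 15, so it is not minimum.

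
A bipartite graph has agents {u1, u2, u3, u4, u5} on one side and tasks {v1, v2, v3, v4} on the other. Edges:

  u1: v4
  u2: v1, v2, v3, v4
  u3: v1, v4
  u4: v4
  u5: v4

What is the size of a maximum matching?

Unit-capacity flow: source→left, listed edges, right→sink; max matching = max flow.
Augmenting path u1→v4 (+1); matched 1.
Augmenting path u2→v1 (+1); matched 2.
Augmenting path u3→v1→u2→v2 (+1); matched 3.
No augmenting path remains; maximum matching = 3.
König certificate: {u2, u3, v4} is a vertex cover of size 3 (every listed pair touches it), so no matching can be larger.

3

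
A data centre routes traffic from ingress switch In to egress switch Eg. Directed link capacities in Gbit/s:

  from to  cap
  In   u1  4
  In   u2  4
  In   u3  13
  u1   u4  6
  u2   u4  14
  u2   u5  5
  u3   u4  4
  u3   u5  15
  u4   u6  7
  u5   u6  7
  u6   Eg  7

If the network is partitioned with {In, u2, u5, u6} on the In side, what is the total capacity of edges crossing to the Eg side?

38

Edges leaving {In, u2, u5, u6}: In→u1 (4), In→u3 (13), u2→u4 (14), u6→Eg (7).
Cut capacity = 4 + 13 + 14 + 7 = 38.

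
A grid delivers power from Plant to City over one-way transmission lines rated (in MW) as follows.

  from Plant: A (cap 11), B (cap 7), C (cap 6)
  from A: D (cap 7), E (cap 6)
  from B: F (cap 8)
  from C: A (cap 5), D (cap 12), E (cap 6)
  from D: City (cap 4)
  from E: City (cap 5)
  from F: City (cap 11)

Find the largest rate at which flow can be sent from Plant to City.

Augment Plant→A→D→City: bottleneck 4, flow now 4.
Augment Plant→A→E→City: bottleneck 5, flow now 9.
Augment Plant→B→F→City: bottleneck 7, flow now 16.
No augmenting path remains; maximum flow = 16.
In the residual graph, reachable from Plant: {Plant, A, C, D, E}.
Min-cut edges: Plant→B (7), D→City (4), E→City (5); capacity 7 + 4 + 5 = 16.
This cut is saturated, so no flow can exceed 16.

16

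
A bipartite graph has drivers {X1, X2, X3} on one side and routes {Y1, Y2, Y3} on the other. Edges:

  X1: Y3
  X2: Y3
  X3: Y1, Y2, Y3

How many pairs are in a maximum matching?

Unit-capacity flow: source→left, listed edges, right→sink; max matching = max flow.
Augmenting path X1→Y3 (+1); matched 1.
Augmenting path X3→Y1 (+1); matched 2.
No augmenting path remains; maximum matching = 2.
König certificate: {X3, Y3} is a vertex cover of size 2 (every listed pair touches it), so no matching can be larger.

2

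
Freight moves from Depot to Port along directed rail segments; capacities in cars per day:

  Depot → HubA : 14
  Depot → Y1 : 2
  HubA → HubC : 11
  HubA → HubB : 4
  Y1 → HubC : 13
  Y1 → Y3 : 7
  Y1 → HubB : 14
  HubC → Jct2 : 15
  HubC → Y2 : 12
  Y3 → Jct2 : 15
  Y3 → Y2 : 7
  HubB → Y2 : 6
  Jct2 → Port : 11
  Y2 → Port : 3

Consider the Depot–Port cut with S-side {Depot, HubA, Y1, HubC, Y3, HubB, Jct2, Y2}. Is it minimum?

Yes — it is a minimum cut (capacity 14).

Given cut capacity: 11 + 3 = 14.
Augment Depot→HubA→HubC→Jct2→Port: bottleneck 11, flow now 11.
Augment Depot→HubA→HubB→Y2→Port: bottleneck 3, flow now 14.
No augmenting path remains; maximum flow = 14.
Cut capacity 14 equals the max flow, so it is a minimum cut.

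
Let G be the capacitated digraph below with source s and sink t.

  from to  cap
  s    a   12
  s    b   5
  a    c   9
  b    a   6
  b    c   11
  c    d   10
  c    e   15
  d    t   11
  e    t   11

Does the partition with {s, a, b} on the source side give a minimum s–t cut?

Given cut capacity: 9 + 11 = 20.
Augment s→a→c→d→t: bottleneck 9, flow now 9.
Augment s→b→c→d→t: bottleneck 1, flow now 10.
Augment s→b→c→e→t: bottleneck 4, flow now 14.
No augmenting path remains; maximum flow = 14.
In the residual graph, reachable from s: {s, a}.
Min-cut edges: s→b (5), a→c (9); capacity 5 + 9 = 14.
Cut capacity 20 exceeds the max flow 14, so it is not minimum.

No — its capacity is 20, but the minimum cut has capacity 14.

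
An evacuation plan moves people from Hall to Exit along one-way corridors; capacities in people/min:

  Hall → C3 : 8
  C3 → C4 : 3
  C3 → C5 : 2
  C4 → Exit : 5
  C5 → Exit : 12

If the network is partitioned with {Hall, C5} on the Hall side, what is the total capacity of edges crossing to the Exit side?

Edges leaving {Hall, C5}: Hall→C3 (8), C5→Exit (12).
Cut capacity = 8 + 12 = 20.

20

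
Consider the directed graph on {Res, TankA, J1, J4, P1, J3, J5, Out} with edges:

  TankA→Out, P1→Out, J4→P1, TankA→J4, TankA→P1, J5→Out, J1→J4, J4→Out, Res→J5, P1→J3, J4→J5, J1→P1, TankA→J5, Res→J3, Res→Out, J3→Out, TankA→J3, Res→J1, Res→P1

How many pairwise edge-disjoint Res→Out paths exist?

5

Assign every edge capacity 1; by Menger, the answer equals the max flow.
Path Res→Out (+1); total 1.
Path Res→P1→Out (+1); total 2.
Path Res→J3→Out (+1); total 3.
Path Res→J5→Out (+1); total 4.
Path Res→J1→J4→Out (+1); total 5.
No residual Res→Out path; max flow = 5.
Certifying cut of size 5: {Res→J1, Res→J3, Res→J5, Res→Out, Res→P1}.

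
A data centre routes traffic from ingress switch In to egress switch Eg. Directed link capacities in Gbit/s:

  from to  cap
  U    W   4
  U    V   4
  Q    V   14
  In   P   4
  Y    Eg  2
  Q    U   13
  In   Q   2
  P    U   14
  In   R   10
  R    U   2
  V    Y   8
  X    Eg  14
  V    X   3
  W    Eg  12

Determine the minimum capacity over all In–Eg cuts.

Augment In→P→U→W→Eg: bottleneck 4, flow now 4.
Augment In→Q→V→X→Eg: bottleneck 2, flow now 6.
Augment In→R→U→V→X→Eg: bottleneck 1, flow now 7.
Augment In→R→U→V→Y→Eg: bottleneck 1, flow now 8.
No augmenting path remains; maximum flow = 8.
By max-flow min-cut, the minimum cut capacity equals the max flow.
In the residual graph, reachable from In: {In, R}.
Min-cut edges: In→P (4), In→Q (2), R→U (2); capacity 4 + 2 + 2 = 8.

8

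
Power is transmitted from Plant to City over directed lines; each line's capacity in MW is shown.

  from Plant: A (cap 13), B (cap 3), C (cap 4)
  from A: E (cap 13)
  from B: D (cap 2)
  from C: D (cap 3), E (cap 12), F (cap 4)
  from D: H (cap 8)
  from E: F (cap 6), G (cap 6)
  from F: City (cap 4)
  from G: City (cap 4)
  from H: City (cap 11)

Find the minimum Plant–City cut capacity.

Augment Plant→C→F→City: bottleneck 4, flow now 4.
Augment Plant→A→E→G→City: bottleneck 4, flow now 8.
Augment Plant→B→D→H→City: bottleneck 2, flow now 10.
Augment Plant→A→E→F→C→D→H→City: bottleneck 3, flow now 13. (uses reverse residual edge)
No augmenting path remains; maximum flow = 13.
By max-flow min-cut, the minimum cut capacity equals the max flow.
In the residual graph, reachable from Plant: {Plant, A, B, C, E, F, G}.
Min-cut edges: B→D (2), C→D (3), F→City (4), G→City (4); capacity 2 + 3 + 4 + 4 = 13.

13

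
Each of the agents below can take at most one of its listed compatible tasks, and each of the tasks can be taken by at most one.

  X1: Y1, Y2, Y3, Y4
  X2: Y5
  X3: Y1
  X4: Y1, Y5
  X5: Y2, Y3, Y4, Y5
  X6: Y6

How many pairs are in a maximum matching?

Unit-capacity flow: source→left, listed edges, right→sink; max matching = max flow.
Augmenting path X1→Y1 (+1); matched 1.
Augmenting path X2→Y5 (+1); matched 2.
Augmenting path X5→Y2 (+1); matched 3.
Augmenting path X6→Y6 (+1); matched 4.
Augmenting path X3→Y1→X1→Y3 (+1); matched 5.
No augmenting path remains; maximum matching = 5.
König certificate: {X1, X5, X6, Y1, Y5} is a vertex cover of size 5 (every listed pair touches it), so no matching can be larger.

5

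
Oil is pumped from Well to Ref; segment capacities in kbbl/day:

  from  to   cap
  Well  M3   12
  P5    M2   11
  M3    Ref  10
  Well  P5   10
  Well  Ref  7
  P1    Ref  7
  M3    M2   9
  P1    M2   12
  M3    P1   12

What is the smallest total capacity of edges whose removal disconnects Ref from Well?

Augment Well→Ref: bottleneck 7, flow now 7.
Augment Well→M3→Ref: bottleneck 10, flow now 17.
Augment Well→M3→P1→Ref: bottleneck 2, flow now 19.
No augmenting path remains; maximum flow = 19.
By max-flow min-cut, the minimum cut capacity equals the max flow.
In the residual graph, reachable from Well: {Well, P5, M2}.
Min-cut edges: Well→M3 (12), Well→Ref (7); capacity 12 + 7 = 19.

19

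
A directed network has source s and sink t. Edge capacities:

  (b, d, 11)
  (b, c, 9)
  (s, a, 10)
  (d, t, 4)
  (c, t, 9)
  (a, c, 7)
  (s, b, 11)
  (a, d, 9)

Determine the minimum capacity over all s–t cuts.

13

Augment s→a→c→t: bottleneck 7, flow now 7.
Augment s→a→d→t: bottleneck 3, flow now 10.
Augment s→b→c→t: bottleneck 2, flow now 12.
Augment s→b→d→t: bottleneck 1, flow now 13.
No augmenting path remains; maximum flow = 13.
By max-flow min-cut, the minimum cut capacity equals the max flow.
In the residual graph, reachable from s: {s, a, b, c, d}.
Min-cut edges: c→t (9), d→t (4); capacity 9 + 4 = 13.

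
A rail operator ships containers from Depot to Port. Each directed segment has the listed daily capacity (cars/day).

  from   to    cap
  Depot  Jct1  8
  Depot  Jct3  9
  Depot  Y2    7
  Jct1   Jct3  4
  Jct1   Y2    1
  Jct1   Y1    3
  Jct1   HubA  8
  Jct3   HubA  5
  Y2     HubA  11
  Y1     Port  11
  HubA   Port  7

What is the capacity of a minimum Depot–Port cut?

10

Augment Depot→Jct1→Y1→Port: bottleneck 3, flow now 3.
Augment Depot→Jct1→HubA→Port: bottleneck 5, flow now 8.
Augment Depot→Jct3→HubA→Port: bottleneck 2, flow now 10.
No augmenting path remains; maximum flow = 10.
By max-flow min-cut, the minimum cut capacity equals the max flow.
In the residual graph, reachable from Depot: {Depot, Jct1, Jct3, Y2, HubA}.
Min-cut edges: Jct1→Y1 (3), HubA→Port (7); capacity 3 + 7 = 10.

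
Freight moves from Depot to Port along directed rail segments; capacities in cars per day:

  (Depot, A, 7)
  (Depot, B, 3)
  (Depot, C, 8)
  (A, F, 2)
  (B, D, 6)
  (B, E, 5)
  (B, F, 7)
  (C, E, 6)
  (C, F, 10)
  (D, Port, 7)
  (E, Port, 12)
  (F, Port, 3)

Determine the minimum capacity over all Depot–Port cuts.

Augment Depot→A→F→Port: bottleneck 2, flow now 2.
Augment Depot→B→D→Port: bottleneck 3, flow now 5.
Augment Depot→C→E→Port: bottleneck 6, flow now 11.
Augment Depot→C→F→Port: bottleneck 1, flow now 12.
No augmenting path remains; maximum flow = 12.
By max-flow min-cut, the minimum cut capacity equals the max flow.
In the residual graph, reachable from Depot: {Depot, A, C, F}.
Min-cut edges: Depot→B (3), C→E (6), F→Port (3); capacity 3 + 6 + 3 = 12.

12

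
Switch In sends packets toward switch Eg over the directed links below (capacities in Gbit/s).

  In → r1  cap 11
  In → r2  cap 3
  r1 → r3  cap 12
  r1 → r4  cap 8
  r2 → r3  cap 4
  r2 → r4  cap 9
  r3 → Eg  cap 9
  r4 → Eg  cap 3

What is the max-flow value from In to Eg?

Augment In→r1→r3→Eg: bottleneck 9, flow now 9.
Augment In→r1→r4→Eg: bottleneck 2, flow now 11.
Augment In→r2→r4→Eg: bottleneck 1, flow now 12.
No augmenting path remains; maximum flow = 12.
In the residual graph, reachable from In: {In, r1, r2, r3, r4}.
Min-cut edges: r3→Eg (9), r4→Eg (3); capacity 9 + 3 = 12.
This cut is saturated, so no flow can exceed 12.

12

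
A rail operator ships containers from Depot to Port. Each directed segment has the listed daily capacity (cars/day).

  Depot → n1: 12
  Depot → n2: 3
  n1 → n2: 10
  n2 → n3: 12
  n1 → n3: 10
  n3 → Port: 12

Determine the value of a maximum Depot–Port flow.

12

Augment Depot→n1→n3→Port: bottleneck 10, flow now 10.
Augment Depot→n2→n3→Port: bottleneck 2, flow now 12.
No augmenting path remains; maximum flow = 12.
In the residual graph, reachable from Depot: {Depot, n1, n2, n3}.
Min-cut edges: n3→Port (12); capacity 12 = 12.
This cut is saturated, so no flow can exceed 12.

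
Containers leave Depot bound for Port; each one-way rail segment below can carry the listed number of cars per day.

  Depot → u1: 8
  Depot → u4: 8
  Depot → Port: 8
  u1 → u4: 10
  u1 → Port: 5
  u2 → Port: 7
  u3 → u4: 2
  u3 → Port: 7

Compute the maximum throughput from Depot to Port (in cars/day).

Augment Depot→Port: bottleneck 8, flow now 8.
Augment Depot→u1→Port: bottleneck 5, flow now 13.
No augmenting path remains; maximum flow = 13.
In the residual graph, reachable from Depot: {Depot, u1, u4}.
Min-cut edges: Depot→Port (8), u1→Port (5); capacity 8 + 5 = 13.
This cut is saturated, so no flow can exceed 13.

13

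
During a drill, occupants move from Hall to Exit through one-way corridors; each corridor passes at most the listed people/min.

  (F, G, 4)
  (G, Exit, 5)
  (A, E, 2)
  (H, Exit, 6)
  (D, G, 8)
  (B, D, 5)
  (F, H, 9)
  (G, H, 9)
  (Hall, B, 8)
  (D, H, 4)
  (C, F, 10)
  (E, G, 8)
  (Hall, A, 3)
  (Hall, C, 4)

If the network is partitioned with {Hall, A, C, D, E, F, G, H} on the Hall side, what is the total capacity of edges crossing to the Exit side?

Edges leaving {Hall, A, C, D, E, F, G, H}: Hall→B (8), G→Exit (5), H→Exit (6).
Cut capacity = 8 + 5 + 6 = 19.

19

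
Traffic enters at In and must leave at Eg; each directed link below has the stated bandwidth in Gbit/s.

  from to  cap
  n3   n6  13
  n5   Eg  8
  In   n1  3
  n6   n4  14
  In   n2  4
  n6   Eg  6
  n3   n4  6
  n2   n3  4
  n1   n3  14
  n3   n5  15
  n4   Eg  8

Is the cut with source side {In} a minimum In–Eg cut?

Yes — it is a minimum cut (capacity 7).

Given cut capacity: 3 + 4 = 7.
Augment In→n1→n3→n4→Eg: bottleneck 3, flow now 3.
Augment In→n2→n3→n4→Eg: bottleneck 3, flow now 6.
Augment In→n2→n3→n5→Eg: bottleneck 1, flow now 7.
No augmenting path remains; maximum flow = 7.
Cut capacity 7 equals the max flow, so it is a minimum cut.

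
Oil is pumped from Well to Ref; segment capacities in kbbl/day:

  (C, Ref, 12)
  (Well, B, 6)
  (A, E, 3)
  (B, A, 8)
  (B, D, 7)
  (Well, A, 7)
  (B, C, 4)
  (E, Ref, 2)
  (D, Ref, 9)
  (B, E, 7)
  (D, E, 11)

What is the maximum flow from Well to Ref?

Augment Well→A→E→Ref: bottleneck 2, flow now 2.
Augment Well→B→C→Ref: bottleneck 4, flow now 6.
Augment Well→B→D→Ref: bottleneck 2, flow now 8.
No augmenting path remains; maximum flow = 8.
In the residual graph, reachable from Well: {Well, A, E}.
Min-cut edges: Well→B (6), E→Ref (2); capacity 6 + 2 = 8.
This cut is saturated, so no flow can exceed 8.

8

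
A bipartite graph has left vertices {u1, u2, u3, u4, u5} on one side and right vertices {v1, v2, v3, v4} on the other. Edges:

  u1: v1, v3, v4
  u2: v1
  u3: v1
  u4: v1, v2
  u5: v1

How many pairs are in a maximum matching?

3

Unit-capacity flow: source→left, listed edges, right→sink; max matching = max flow.
Augmenting path u1→v1 (+1); matched 1.
Augmenting path u4→v2 (+1); matched 2.
Augmenting path u2→v1→u1→v3 (+1); matched 3.
No augmenting path remains; maximum matching = 3.
König certificate: {u1, u4, v1} is a vertex cover of size 3 (every listed pair touches it), so no matching can be larger.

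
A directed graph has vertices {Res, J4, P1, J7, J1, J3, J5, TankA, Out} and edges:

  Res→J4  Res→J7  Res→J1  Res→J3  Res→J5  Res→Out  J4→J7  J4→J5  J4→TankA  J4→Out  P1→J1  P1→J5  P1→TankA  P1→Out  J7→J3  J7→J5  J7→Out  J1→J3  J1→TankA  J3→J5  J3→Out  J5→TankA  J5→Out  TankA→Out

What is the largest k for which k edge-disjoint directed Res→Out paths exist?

Assign every edge capacity 1; by Menger, the answer equals the max flow.
Path Res→Out (+1); total 1.
Path Res→J4→Out (+1); total 2.
Path Res→J7→Out (+1); total 3.
Path Res→J3→Out (+1); total 4.
Path Res→J5→Out (+1); total 5.
Path Res→J1→TankA→Out (+1); total 6.
No residual Res→Out path; max flow = 6.
Certifying cut of size 6: {Res→J1, Res→J3, Res→J4, Res→J5, Res→J7, Res→Out}.

6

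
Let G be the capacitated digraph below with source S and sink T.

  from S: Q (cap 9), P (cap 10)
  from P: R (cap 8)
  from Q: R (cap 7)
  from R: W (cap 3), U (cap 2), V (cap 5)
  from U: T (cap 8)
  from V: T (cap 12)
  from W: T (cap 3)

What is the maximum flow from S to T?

Augment S→P→R→U→T: bottleneck 2, flow now 2.
Augment S→P→R→V→T: bottleneck 5, flow now 7.
Augment S→P→R→W→T: bottleneck 1, flow now 8.
Augment S→Q→R→W→T: bottleneck 2, flow now 10.
No augmenting path remains; maximum flow = 10.
In the residual graph, reachable from S: {S, P, Q, R}.
Min-cut edges: R→U (2), R→V (5), R→W (3); capacity 2 + 5 + 3 = 10.
This cut is saturated, so no flow can exceed 10.

10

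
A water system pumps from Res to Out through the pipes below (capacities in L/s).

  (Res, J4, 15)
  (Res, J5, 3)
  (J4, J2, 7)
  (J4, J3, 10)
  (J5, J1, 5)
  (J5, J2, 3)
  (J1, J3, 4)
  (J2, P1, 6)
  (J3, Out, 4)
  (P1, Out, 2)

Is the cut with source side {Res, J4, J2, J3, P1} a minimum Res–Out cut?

Given cut capacity: 3 + 4 + 2 = 9.
Augment Res→J4→J3→Out: bottleneck 4, flow now 4.
Augment Res→J4→J2→P1→Out: bottleneck 2, flow now 6.
No augmenting path remains; maximum flow = 6.
In the residual graph, reachable from Res: {Res, J4, J5, J1, J2, J3, P1}.
Min-cut edges: J3→Out (4), P1→Out (2); capacity 4 + 2 = 6.
Cut capacity 9 exceeds the max flow 6, so it is not minimum.

No — its capacity is 9, but the minimum cut has capacity 6.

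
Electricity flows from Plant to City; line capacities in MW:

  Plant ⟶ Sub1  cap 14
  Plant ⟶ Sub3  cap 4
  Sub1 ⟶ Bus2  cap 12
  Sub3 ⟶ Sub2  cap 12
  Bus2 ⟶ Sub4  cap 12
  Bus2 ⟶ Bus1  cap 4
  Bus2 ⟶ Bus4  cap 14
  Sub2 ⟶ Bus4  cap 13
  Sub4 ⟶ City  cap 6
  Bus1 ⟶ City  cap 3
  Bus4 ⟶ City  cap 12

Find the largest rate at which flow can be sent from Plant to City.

Augment Plant→Sub1→Bus2→Sub4→City: bottleneck 6, flow now 6.
Augment Plant→Sub1→Bus2→Bus1→City: bottleneck 3, flow now 9.
Augment Plant→Sub1→Bus2→Bus4→City: bottleneck 3, flow now 12.
Augment Plant→Sub3→Sub2→Bus4→City: bottleneck 4, flow now 16.
No augmenting path remains; maximum flow = 16.
In the residual graph, reachable from Plant: {Plant, Sub1}.
Min-cut edges: Plant→Sub3 (4), Sub1→Bus2 (12); capacity 4 + 12 = 16.
This cut is saturated, so no flow can exceed 16.

16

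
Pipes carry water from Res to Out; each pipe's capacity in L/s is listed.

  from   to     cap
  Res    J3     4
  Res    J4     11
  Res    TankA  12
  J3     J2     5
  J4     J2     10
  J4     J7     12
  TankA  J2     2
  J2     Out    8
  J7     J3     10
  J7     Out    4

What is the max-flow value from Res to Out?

Augment Res→J3→J2→Out: bottleneck 4, flow now 4.
Augment Res→J4→J2→Out: bottleneck 4, flow now 8.
Augment Res→J4→J7→Out: bottleneck 4, flow now 12.
No augmenting path remains; maximum flow = 12.
In the residual graph, reachable from Res: {Res, J3, J4, TankA, J2, J7}.
Min-cut edges: J2→Out (8), J7→Out (4); capacity 8 + 4 = 12.
This cut is saturated, so no flow can exceed 12.

12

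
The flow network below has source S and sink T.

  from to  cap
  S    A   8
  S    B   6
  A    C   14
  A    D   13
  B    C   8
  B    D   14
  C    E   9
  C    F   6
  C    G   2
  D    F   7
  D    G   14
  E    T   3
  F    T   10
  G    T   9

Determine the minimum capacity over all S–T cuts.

14

Augment S→A→C→E→T: bottleneck 3, flow now 3.
Augment S→A→C→F→T: bottleneck 5, flow now 8.
Augment S→B→C→F→T: bottleneck 1, flow now 9.
Augment S→B→C→G→T: bottleneck 2, flow now 11.
Augment S→B→D→F→T: bottleneck 3, flow now 14.
No augmenting path remains; maximum flow = 14.
By max-flow min-cut, the minimum cut capacity equals the max flow.
In the residual graph, reachable from S: {S}.
Min-cut edges: S→A (8), S→B (6); capacity 8 + 6 = 14.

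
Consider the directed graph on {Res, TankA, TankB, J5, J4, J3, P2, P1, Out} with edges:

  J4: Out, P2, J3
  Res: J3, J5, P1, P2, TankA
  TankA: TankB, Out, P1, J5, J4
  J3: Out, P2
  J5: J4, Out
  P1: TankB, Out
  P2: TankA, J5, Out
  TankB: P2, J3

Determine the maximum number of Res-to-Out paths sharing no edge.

Assign every edge capacity 1; by Menger, the answer equals the max flow.
Path Res→TankA→Out (+1); total 1.
Path Res→J5→Out (+1); total 2.
Path Res→J3→Out (+1); total 3.
Path Res→P2→Out (+1); total 4.
Path Res→P1→Out (+1); total 5.
No residual Res→Out path; max flow = 5.
Certifying cut of size 5: {Res→J3, Res→J5, Res→P1, Res→P2, Res→TankA}.

5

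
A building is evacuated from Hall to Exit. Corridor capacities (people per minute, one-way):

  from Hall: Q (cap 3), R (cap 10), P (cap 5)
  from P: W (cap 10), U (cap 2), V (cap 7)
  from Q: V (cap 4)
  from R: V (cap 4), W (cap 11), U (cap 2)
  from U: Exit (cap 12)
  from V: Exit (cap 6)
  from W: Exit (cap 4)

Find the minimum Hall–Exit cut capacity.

Augment Hall→P→U→Exit: bottleneck 2, flow now 2.
Augment Hall→P→V→Exit: bottleneck 3, flow now 5.
Augment Hall→Q→V→Exit: bottleneck 3, flow now 8.
Augment Hall→R→U→Exit: bottleneck 2, flow now 10.
Augment Hall→R→W→Exit: bottleneck 4, flow now 14.
No augmenting path remains; maximum flow = 14.
By max-flow min-cut, the minimum cut capacity equals the max flow.
In the residual graph, reachable from Hall: {Hall, P, Q, R, V, W}.
Min-cut edges: P→U (2), R→U (2), V→Exit (6), W→Exit (4); capacity 2 + 2 + 6 + 4 = 14.

14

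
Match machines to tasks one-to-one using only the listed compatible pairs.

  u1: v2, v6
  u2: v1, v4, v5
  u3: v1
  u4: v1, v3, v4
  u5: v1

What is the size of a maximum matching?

Unit-capacity flow: source→left, listed edges, right→sink; max matching = max flow.
Augmenting path u1→v2 (+1); matched 1.
Augmenting path u2→v1 (+1); matched 2.
Augmenting path u4→v3 (+1); matched 3.
Augmenting path u3→v1→u2→v4 (+1); matched 4.
No augmenting path remains; maximum matching = 4.
König certificate: {u1, u2, u4, v1} is a vertex cover of size 4 (every listed pair touches it), so no matching can be larger.

4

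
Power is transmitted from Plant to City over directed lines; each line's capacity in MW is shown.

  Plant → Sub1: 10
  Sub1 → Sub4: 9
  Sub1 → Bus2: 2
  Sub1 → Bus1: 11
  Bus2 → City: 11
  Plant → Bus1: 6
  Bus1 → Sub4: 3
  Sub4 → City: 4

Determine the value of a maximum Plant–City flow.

Augment Plant→Bus1→Sub4→City: bottleneck 3, flow now 3.
Augment Plant→Sub1→Bus2→City: bottleneck 2, flow now 5.
Augment Plant→Sub1→Sub4→City: bottleneck 1, flow now 6.
No augmenting path remains; maximum flow = 6.
In the residual graph, reachable from Plant: {Plant, Bus1, Sub1, Sub4}.
Min-cut edges: Sub1→Bus2 (2), Sub4→City (4); capacity 2 + 4 = 6.
This cut is saturated, so no flow can exceed 6.

6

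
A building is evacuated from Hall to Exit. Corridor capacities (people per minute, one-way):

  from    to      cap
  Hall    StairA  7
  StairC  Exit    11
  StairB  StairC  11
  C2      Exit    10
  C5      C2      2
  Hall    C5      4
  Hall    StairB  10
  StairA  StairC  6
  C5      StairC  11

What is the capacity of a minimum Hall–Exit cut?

13

Augment Hall→C5→C2→Exit: bottleneck 2, flow now 2.
Augment Hall→C5→StairC→Exit: bottleneck 2, flow now 4.
Augment Hall→StairA→StairC→Exit: bottleneck 6, flow now 10.
Augment Hall→StairB→StairC→Exit: bottleneck 3, flow now 13.
No augmenting path remains; maximum flow = 13.
By max-flow min-cut, the minimum cut capacity equals the max flow.
In the residual graph, reachable from Hall: {Hall, C5, StairA, StairB, StairC}.
Min-cut edges: C5→C2 (2), StairC→Exit (11); capacity 2 + 11 = 13.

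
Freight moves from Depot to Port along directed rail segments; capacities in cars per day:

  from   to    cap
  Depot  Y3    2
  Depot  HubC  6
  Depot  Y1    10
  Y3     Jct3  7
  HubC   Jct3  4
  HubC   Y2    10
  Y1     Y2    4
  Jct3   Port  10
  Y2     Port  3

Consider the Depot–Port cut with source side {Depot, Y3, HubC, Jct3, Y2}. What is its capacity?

23

Edges leaving {Depot, Y3, HubC, Jct3, Y2}: Depot→Y1 (10), Jct3→Port (10), Y2→Port (3).
Cut capacity = 10 + 10 + 3 = 23.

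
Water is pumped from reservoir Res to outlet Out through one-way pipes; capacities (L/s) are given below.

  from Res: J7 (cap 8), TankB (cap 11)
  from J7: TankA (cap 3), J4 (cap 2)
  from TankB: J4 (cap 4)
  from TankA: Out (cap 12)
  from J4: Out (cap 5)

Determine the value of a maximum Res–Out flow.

8

Augment Res→J7→TankA→Out: bottleneck 3, flow now 3.
Augment Res→J7→J4→Out: bottleneck 2, flow now 5.
Augment Res→TankB→J4→Out: bottleneck 3, flow now 8.
No augmenting path remains; maximum flow = 8.
In the residual graph, reachable from Res: {Res, J7, TankB, J4}.
Min-cut edges: J7→TankA (3), J4→Out (5); capacity 3 + 5 = 8.
This cut is saturated, so no flow can exceed 8.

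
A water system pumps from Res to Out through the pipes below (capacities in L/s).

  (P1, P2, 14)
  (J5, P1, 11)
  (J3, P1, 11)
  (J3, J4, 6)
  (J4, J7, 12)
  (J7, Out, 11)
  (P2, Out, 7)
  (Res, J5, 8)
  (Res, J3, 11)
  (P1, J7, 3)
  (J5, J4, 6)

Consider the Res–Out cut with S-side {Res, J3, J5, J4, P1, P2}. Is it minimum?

No — its capacity is 22, but the minimum cut has capacity 18.

Given cut capacity: 12 + 3 + 7 = 22.
Augment Res→J3→J4→J7→Out: bottleneck 6, flow now 6.
Augment Res→J3→P1→P2→Out: bottleneck 5, flow now 11.
Augment Res→J5→J4→J7→Out: bottleneck 5, flow now 16.
Augment Res→J5→P1→P2→Out: bottleneck 2, flow now 18.
No augmenting path remains; maximum flow = 18.
In the residual graph, reachable from Res: {Res, J3, J5, J4, P1, P2, J7}.
Min-cut edges: P2→Out (7), J7→Out (11); capacity 7 + 11 = 18.
Cut capacity 22 exceeds the max flow 18, so it is not minimum.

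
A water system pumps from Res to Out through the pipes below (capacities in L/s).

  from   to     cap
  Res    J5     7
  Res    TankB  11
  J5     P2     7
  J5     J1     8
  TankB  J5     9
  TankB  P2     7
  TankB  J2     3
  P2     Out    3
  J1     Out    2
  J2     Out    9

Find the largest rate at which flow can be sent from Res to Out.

8

Augment Res→J5→P2→Out: bottleneck 3, flow now 3.
Augment Res→J5→J1→Out: bottleneck 2, flow now 5.
Augment Res→TankB→J2→Out: bottleneck 3, flow now 8.
No augmenting path remains; maximum flow = 8.
In the residual graph, reachable from Res: {Res, J5, TankB, P2, J1}.
Min-cut edges: TankB→J2 (3), P2→Out (3), J1→Out (2); capacity 3 + 3 + 2 = 8.
This cut is saturated, so no flow can exceed 8.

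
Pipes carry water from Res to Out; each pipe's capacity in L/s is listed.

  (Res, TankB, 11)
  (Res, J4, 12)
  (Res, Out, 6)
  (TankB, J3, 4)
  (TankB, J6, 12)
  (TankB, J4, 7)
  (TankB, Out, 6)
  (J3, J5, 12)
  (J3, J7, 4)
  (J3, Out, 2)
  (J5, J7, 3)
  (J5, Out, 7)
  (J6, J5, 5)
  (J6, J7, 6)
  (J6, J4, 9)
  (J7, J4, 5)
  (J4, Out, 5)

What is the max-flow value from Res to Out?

Augment Res→Out: bottleneck 6, flow now 6.
Augment Res→TankB→Out: bottleneck 6, flow now 12.
Augment Res→J4→Out: bottleneck 5, flow now 17.
Augment Res→TankB→J3→Out: bottleneck 2, flow now 19.
Augment Res→TankB→J3→J5→Out: bottleneck 2, flow now 21.
Augment Res→TankB→J6→J5→Out: bottleneck 1, flow now 22.
No augmenting path remains; maximum flow = 22.
In the residual graph, reachable from Res: {Res, J4}.
Min-cut edges: Res→TankB (11), Res→Out (6), J4→Out (5); capacity 11 + 6 + 5 = 22.
This cut is saturated, so no flow can exceed 22.

22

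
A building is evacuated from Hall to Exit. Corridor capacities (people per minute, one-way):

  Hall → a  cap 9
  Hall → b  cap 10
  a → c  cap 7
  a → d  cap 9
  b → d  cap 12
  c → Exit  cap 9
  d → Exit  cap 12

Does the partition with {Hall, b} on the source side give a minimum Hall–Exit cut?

Given cut capacity: 9 + 12 = 21.
Augment Hall→a→c→Exit: bottleneck 7, flow now 7.
Augment Hall→a→d→Exit: bottleneck 2, flow now 9.
Augment Hall→b→d→Exit: bottleneck 10, flow now 19.
No augmenting path remains; maximum flow = 19.
In the residual graph, reachable from Hall: {Hall}.
Min-cut edges: Hall→a (9), Hall→b (10); capacity 9 + 10 = 19.
Cut capacity 21 exceeds the max flow 19, so it is not minimum.

No — its capacity is 21, but the minimum cut has capacity 19.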